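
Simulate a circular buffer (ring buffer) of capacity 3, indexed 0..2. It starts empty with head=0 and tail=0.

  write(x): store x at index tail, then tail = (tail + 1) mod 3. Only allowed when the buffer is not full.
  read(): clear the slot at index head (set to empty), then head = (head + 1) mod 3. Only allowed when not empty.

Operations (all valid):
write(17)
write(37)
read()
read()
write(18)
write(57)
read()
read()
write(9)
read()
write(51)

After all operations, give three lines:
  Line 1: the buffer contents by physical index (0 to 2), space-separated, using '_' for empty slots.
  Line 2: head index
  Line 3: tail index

Answer: _ _ 51
2
0

Derivation:
write(17): buf=[17 _ _], head=0, tail=1, size=1
write(37): buf=[17 37 _], head=0, tail=2, size=2
read(): buf=[_ 37 _], head=1, tail=2, size=1
read(): buf=[_ _ _], head=2, tail=2, size=0
write(18): buf=[_ _ 18], head=2, tail=0, size=1
write(57): buf=[57 _ 18], head=2, tail=1, size=2
read(): buf=[57 _ _], head=0, tail=1, size=1
read(): buf=[_ _ _], head=1, tail=1, size=0
write(9): buf=[_ 9 _], head=1, tail=2, size=1
read(): buf=[_ _ _], head=2, tail=2, size=0
write(51): buf=[_ _ 51], head=2, tail=0, size=1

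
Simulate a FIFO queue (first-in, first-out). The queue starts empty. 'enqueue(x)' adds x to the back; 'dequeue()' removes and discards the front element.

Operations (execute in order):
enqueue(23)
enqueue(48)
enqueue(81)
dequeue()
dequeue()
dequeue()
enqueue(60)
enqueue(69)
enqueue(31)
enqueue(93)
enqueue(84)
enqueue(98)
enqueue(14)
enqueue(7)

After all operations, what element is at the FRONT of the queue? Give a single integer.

Answer: 60

Derivation:
enqueue(23): queue = [23]
enqueue(48): queue = [23, 48]
enqueue(81): queue = [23, 48, 81]
dequeue(): queue = [48, 81]
dequeue(): queue = [81]
dequeue(): queue = []
enqueue(60): queue = [60]
enqueue(69): queue = [60, 69]
enqueue(31): queue = [60, 69, 31]
enqueue(93): queue = [60, 69, 31, 93]
enqueue(84): queue = [60, 69, 31, 93, 84]
enqueue(98): queue = [60, 69, 31, 93, 84, 98]
enqueue(14): queue = [60, 69, 31, 93, 84, 98, 14]
enqueue(7): queue = [60, 69, 31, 93, 84, 98, 14, 7]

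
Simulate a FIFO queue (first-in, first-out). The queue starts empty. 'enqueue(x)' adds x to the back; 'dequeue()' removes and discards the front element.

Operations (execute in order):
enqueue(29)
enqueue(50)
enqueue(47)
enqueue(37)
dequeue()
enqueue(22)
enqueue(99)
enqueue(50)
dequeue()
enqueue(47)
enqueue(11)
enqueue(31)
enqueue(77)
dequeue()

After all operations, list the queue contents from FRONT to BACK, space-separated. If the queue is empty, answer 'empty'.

Answer: 37 22 99 50 47 11 31 77

Derivation:
enqueue(29): [29]
enqueue(50): [29, 50]
enqueue(47): [29, 50, 47]
enqueue(37): [29, 50, 47, 37]
dequeue(): [50, 47, 37]
enqueue(22): [50, 47, 37, 22]
enqueue(99): [50, 47, 37, 22, 99]
enqueue(50): [50, 47, 37, 22, 99, 50]
dequeue(): [47, 37, 22, 99, 50]
enqueue(47): [47, 37, 22, 99, 50, 47]
enqueue(11): [47, 37, 22, 99, 50, 47, 11]
enqueue(31): [47, 37, 22, 99, 50, 47, 11, 31]
enqueue(77): [47, 37, 22, 99, 50, 47, 11, 31, 77]
dequeue(): [37, 22, 99, 50, 47, 11, 31, 77]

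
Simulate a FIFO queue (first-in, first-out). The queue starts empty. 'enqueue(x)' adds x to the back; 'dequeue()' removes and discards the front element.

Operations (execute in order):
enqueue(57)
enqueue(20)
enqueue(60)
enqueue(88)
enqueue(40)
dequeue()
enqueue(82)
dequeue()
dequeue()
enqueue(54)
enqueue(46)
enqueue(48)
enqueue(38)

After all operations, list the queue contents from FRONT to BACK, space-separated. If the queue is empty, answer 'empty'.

Answer: 88 40 82 54 46 48 38

Derivation:
enqueue(57): [57]
enqueue(20): [57, 20]
enqueue(60): [57, 20, 60]
enqueue(88): [57, 20, 60, 88]
enqueue(40): [57, 20, 60, 88, 40]
dequeue(): [20, 60, 88, 40]
enqueue(82): [20, 60, 88, 40, 82]
dequeue(): [60, 88, 40, 82]
dequeue(): [88, 40, 82]
enqueue(54): [88, 40, 82, 54]
enqueue(46): [88, 40, 82, 54, 46]
enqueue(48): [88, 40, 82, 54, 46, 48]
enqueue(38): [88, 40, 82, 54, 46, 48, 38]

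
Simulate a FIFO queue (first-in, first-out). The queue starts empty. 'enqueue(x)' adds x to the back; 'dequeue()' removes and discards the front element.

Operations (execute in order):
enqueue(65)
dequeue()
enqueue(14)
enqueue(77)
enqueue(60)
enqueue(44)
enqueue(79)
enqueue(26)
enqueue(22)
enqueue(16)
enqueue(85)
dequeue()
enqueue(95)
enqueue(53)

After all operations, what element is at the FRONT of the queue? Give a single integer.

Answer: 77

Derivation:
enqueue(65): queue = [65]
dequeue(): queue = []
enqueue(14): queue = [14]
enqueue(77): queue = [14, 77]
enqueue(60): queue = [14, 77, 60]
enqueue(44): queue = [14, 77, 60, 44]
enqueue(79): queue = [14, 77, 60, 44, 79]
enqueue(26): queue = [14, 77, 60, 44, 79, 26]
enqueue(22): queue = [14, 77, 60, 44, 79, 26, 22]
enqueue(16): queue = [14, 77, 60, 44, 79, 26, 22, 16]
enqueue(85): queue = [14, 77, 60, 44, 79, 26, 22, 16, 85]
dequeue(): queue = [77, 60, 44, 79, 26, 22, 16, 85]
enqueue(95): queue = [77, 60, 44, 79, 26, 22, 16, 85, 95]
enqueue(53): queue = [77, 60, 44, 79, 26, 22, 16, 85, 95, 53]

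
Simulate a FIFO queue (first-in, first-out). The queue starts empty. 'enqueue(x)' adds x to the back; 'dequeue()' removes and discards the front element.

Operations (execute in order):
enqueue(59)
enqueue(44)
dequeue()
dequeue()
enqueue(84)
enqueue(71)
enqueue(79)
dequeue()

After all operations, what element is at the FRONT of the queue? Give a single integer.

Answer: 71

Derivation:
enqueue(59): queue = [59]
enqueue(44): queue = [59, 44]
dequeue(): queue = [44]
dequeue(): queue = []
enqueue(84): queue = [84]
enqueue(71): queue = [84, 71]
enqueue(79): queue = [84, 71, 79]
dequeue(): queue = [71, 79]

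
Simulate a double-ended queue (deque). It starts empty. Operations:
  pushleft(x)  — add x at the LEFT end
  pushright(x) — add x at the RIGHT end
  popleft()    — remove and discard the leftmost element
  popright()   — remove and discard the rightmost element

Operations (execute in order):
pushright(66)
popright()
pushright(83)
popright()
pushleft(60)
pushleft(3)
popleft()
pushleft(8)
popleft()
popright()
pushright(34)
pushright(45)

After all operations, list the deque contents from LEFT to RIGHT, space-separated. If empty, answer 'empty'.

Answer: 34 45

Derivation:
pushright(66): [66]
popright(): []
pushright(83): [83]
popright(): []
pushleft(60): [60]
pushleft(3): [3, 60]
popleft(): [60]
pushleft(8): [8, 60]
popleft(): [60]
popright(): []
pushright(34): [34]
pushright(45): [34, 45]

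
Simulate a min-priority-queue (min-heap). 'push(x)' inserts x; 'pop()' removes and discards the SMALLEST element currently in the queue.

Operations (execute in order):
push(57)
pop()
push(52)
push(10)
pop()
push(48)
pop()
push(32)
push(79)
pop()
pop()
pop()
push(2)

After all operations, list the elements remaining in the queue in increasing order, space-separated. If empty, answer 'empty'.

Answer: 2

Derivation:
push(57): heap contents = [57]
pop() → 57: heap contents = []
push(52): heap contents = [52]
push(10): heap contents = [10, 52]
pop() → 10: heap contents = [52]
push(48): heap contents = [48, 52]
pop() → 48: heap contents = [52]
push(32): heap contents = [32, 52]
push(79): heap contents = [32, 52, 79]
pop() → 32: heap contents = [52, 79]
pop() → 52: heap contents = [79]
pop() → 79: heap contents = []
push(2): heap contents = [2]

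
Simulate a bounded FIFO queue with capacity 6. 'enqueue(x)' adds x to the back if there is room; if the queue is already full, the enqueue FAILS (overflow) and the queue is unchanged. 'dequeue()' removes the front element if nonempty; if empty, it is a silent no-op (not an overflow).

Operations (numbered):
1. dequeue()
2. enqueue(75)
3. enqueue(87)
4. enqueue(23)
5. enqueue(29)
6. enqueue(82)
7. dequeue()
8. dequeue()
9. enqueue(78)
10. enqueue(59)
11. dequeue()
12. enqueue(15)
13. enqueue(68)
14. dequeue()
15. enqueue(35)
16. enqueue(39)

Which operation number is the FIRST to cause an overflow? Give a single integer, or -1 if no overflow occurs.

Answer: 16

Derivation:
1. dequeue(): empty, no-op, size=0
2. enqueue(75): size=1
3. enqueue(87): size=2
4. enqueue(23): size=3
5. enqueue(29): size=4
6. enqueue(82): size=5
7. dequeue(): size=4
8. dequeue(): size=3
9. enqueue(78): size=4
10. enqueue(59): size=5
11. dequeue(): size=4
12. enqueue(15): size=5
13. enqueue(68): size=6
14. dequeue(): size=5
15. enqueue(35): size=6
16. enqueue(39): size=6=cap → OVERFLOW (fail)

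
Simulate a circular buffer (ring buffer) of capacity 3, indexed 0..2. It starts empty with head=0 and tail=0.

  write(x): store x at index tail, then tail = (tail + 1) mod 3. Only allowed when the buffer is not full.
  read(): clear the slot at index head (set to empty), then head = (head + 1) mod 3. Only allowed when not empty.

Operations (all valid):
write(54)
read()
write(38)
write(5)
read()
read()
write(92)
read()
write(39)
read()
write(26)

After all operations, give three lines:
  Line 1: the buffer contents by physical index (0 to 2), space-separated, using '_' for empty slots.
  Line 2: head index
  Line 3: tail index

Answer: _ _ 26
2
0

Derivation:
write(54): buf=[54 _ _], head=0, tail=1, size=1
read(): buf=[_ _ _], head=1, tail=1, size=0
write(38): buf=[_ 38 _], head=1, tail=2, size=1
write(5): buf=[_ 38 5], head=1, tail=0, size=2
read(): buf=[_ _ 5], head=2, tail=0, size=1
read(): buf=[_ _ _], head=0, tail=0, size=0
write(92): buf=[92 _ _], head=0, tail=1, size=1
read(): buf=[_ _ _], head=1, tail=1, size=0
write(39): buf=[_ 39 _], head=1, tail=2, size=1
read(): buf=[_ _ _], head=2, tail=2, size=0
write(26): buf=[_ _ 26], head=2, tail=0, size=1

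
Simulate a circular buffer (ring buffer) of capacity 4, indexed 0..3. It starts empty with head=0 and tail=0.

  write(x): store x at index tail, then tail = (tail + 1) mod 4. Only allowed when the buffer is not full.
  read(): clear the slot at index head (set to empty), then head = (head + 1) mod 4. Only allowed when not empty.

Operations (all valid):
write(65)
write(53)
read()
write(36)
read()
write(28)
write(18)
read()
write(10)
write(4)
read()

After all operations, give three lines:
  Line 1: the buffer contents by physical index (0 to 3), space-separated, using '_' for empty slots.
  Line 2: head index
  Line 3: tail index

write(65): buf=[65 _ _ _], head=0, tail=1, size=1
write(53): buf=[65 53 _ _], head=0, tail=2, size=2
read(): buf=[_ 53 _ _], head=1, tail=2, size=1
write(36): buf=[_ 53 36 _], head=1, tail=3, size=2
read(): buf=[_ _ 36 _], head=2, tail=3, size=1
write(28): buf=[_ _ 36 28], head=2, tail=0, size=2
write(18): buf=[18 _ 36 28], head=2, tail=1, size=3
read(): buf=[18 _ _ 28], head=3, tail=1, size=2
write(10): buf=[18 10 _ 28], head=3, tail=2, size=3
write(4): buf=[18 10 4 28], head=3, tail=3, size=4
read(): buf=[18 10 4 _], head=0, tail=3, size=3

Answer: 18 10 4 _
0
3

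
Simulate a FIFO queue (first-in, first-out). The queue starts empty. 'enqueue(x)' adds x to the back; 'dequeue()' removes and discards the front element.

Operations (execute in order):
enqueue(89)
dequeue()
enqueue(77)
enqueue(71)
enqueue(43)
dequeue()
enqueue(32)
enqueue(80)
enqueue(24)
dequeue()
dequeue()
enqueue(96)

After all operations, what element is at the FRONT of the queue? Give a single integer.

Answer: 32

Derivation:
enqueue(89): queue = [89]
dequeue(): queue = []
enqueue(77): queue = [77]
enqueue(71): queue = [77, 71]
enqueue(43): queue = [77, 71, 43]
dequeue(): queue = [71, 43]
enqueue(32): queue = [71, 43, 32]
enqueue(80): queue = [71, 43, 32, 80]
enqueue(24): queue = [71, 43, 32, 80, 24]
dequeue(): queue = [43, 32, 80, 24]
dequeue(): queue = [32, 80, 24]
enqueue(96): queue = [32, 80, 24, 96]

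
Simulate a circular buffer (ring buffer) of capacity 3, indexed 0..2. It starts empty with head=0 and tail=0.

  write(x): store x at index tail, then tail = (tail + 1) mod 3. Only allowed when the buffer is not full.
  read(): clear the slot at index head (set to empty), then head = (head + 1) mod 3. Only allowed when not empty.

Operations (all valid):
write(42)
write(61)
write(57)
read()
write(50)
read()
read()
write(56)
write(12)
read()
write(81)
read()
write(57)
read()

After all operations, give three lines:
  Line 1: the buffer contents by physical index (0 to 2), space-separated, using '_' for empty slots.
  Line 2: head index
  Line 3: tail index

write(42): buf=[42 _ _], head=0, tail=1, size=1
write(61): buf=[42 61 _], head=0, tail=2, size=2
write(57): buf=[42 61 57], head=0, tail=0, size=3
read(): buf=[_ 61 57], head=1, tail=0, size=2
write(50): buf=[50 61 57], head=1, tail=1, size=3
read(): buf=[50 _ 57], head=2, tail=1, size=2
read(): buf=[50 _ _], head=0, tail=1, size=1
write(56): buf=[50 56 _], head=0, tail=2, size=2
write(12): buf=[50 56 12], head=0, tail=0, size=3
read(): buf=[_ 56 12], head=1, tail=0, size=2
write(81): buf=[81 56 12], head=1, tail=1, size=3
read(): buf=[81 _ 12], head=2, tail=1, size=2
write(57): buf=[81 57 12], head=2, tail=2, size=3
read(): buf=[81 57 _], head=0, tail=2, size=2

Answer: 81 57 _
0
2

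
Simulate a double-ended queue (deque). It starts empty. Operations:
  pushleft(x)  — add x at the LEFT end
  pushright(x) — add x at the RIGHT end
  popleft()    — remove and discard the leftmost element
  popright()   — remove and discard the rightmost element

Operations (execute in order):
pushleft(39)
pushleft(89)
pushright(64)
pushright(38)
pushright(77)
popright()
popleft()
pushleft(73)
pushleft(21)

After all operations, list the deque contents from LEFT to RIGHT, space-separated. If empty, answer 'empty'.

pushleft(39): [39]
pushleft(89): [89, 39]
pushright(64): [89, 39, 64]
pushright(38): [89, 39, 64, 38]
pushright(77): [89, 39, 64, 38, 77]
popright(): [89, 39, 64, 38]
popleft(): [39, 64, 38]
pushleft(73): [73, 39, 64, 38]
pushleft(21): [21, 73, 39, 64, 38]

Answer: 21 73 39 64 38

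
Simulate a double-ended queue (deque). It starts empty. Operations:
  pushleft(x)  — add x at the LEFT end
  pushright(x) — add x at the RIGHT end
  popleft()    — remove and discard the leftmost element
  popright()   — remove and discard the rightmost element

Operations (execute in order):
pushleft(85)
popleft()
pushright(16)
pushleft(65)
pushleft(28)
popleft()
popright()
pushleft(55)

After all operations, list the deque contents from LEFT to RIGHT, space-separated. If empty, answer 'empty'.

Answer: 55 65

Derivation:
pushleft(85): [85]
popleft(): []
pushright(16): [16]
pushleft(65): [65, 16]
pushleft(28): [28, 65, 16]
popleft(): [65, 16]
popright(): [65]
pushleft(55): [55, 65]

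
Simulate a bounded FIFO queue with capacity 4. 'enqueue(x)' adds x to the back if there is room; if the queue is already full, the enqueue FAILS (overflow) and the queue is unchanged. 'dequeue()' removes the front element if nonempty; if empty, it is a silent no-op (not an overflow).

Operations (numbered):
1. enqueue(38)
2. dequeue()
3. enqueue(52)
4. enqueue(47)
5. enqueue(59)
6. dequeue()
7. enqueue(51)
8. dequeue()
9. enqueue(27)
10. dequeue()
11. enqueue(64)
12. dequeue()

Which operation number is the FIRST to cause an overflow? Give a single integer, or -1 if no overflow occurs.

Answer: -1

Derivation:
1. enqueue(38): size=1
2. dequeue(): size=0
3. enqueue(52): size=1
4. enqueue(47): size=2
5. enqueue(59): size=3
6. dequeue(): size=2
7. enqueue(51): size=3
8. dequeue(): size=2
9. enqueue(27): size=3
10. dequeue(): size=2
11. enqueue(64): size=3
12. dequeue(): size=2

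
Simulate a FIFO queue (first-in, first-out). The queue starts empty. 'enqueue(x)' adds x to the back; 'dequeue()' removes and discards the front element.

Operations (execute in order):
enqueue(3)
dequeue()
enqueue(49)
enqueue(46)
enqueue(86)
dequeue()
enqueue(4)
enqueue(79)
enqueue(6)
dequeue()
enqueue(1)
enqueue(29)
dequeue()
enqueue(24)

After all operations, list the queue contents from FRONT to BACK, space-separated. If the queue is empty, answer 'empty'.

Answer: 4 79 6 1 29 24

Derivation:
enqueue(3): [3]
dequeue(): []
enqueue(49): [49]
enqueue(46): [49, 46]
enqueue(86): [49, 46, 86]
dequeue(): [46, 86]
enqueue(4): [46, 86, 4]
enqueue(79): [46, 86, 4, 79]
enqueue(6): [46, 86, 4, 79, 6]
dequeue(): [86, 4, 79, 6]
enqueue(1): [86, 4, 79, 6, 1]
enqueue(29): [86, 4, 79, 6, 1, 29]
dequeue(): [4, 79, 6, 1, 29]
enqueue(24): [4, 79, 6, 1, 29, 24]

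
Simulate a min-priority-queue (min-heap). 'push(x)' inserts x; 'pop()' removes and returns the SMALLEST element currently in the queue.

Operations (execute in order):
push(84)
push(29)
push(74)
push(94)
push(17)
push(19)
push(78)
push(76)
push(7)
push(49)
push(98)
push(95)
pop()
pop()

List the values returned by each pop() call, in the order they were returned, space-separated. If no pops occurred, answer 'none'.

Answer: 7 17

Derivation:
push(84): heap contents = [84]
push(29): heap contents = [29, 84]
push(74): heap contents = [29, 74, 84]
push(94): heap contents = [29, 74, 84, 94]
push(17): heap contents = [17, 29, 74, 84, 94]
push(19): heap contents = [17, 19, 29, 74, 84, 94]
push(78): heap contents = [17, 19, 29, 74, 78, 84, 94]
push(76): heap contents = [17, 19, 29, 74, 76, 78, 84, 94]
push(7): heap contents = [7, 17, 19, 29, 74, 76, 78, 84, 94]
push(49): heap contents = [7, 17, 19, 29, 49, 74, 76, 78, 84, 94]
push(98): heap contents = [7, 17, 19, 29, 49, 74, 76, 78, 84, 94, 98]
push(95): heap contents = [7, 17, 19, 29, 49, 74, 76, 78, 84, 94, 95, 98]
pop() → 7: heap contents = [17, 19, 29, 49, 74, 76, 78, 84, 94, 95, 98]
pop() → 17: heap contents = [19, 29, 49, 74, 76, 78, 84, 94, 95, 98]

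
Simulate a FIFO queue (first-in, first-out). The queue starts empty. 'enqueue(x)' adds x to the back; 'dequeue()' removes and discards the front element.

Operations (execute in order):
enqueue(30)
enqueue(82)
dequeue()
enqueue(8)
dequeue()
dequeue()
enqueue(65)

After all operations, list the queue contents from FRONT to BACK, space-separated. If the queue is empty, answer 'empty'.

Answer: 65

Derivation:
enqueue(30): [30]
enqueue(82): [30, 82]
dequeue(): [82]
enqueue(8): [82, 8]
dequeue(): [8]
dequeue(): []
enqueue(65): [65]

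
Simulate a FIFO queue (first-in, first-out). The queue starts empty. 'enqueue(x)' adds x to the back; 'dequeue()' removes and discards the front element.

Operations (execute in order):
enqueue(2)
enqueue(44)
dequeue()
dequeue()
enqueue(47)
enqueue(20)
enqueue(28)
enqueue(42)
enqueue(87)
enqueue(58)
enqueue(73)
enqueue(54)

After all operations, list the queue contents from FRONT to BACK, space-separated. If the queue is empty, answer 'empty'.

enqueue(2): [2]
enqueue(44): [2, 44]
dequeue(): [44]
dequeue(): []
enqueue(47): [47]
enqueue(20): [47, 20]
enqueue(28): [47, 20, 28]
enqueue(42): [47, 20, 28, 42]
enqueue(87): [47, 20, 28, 42, 87]
enqueue(58): [47, 20, 28, 42, 87, 58]
enqueue(73): [47, 20, 28, 42, 87, 58, 73]
enqueue(54): [47, 20, 28, 42, 87, 58, 73, 54]

Answer: 47 20 28 42 87 58 73 54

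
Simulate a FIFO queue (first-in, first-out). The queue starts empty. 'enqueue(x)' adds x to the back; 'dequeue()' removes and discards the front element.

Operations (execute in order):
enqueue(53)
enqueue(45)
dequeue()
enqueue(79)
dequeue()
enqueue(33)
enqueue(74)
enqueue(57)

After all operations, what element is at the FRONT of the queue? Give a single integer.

enqueue(53): queue = [53]
enqueue(45): queue = [53, 45]
dequeue(): queue = [45]
enqueue(79): queue = [45, 79]
dequeue(): queue = [79]
enqueue(33): queue = [79, 33]
enqueue(74): queue = [79, 33, 74]
enqueue(57): queue = [79, 33, 74, 57]

Answer: 79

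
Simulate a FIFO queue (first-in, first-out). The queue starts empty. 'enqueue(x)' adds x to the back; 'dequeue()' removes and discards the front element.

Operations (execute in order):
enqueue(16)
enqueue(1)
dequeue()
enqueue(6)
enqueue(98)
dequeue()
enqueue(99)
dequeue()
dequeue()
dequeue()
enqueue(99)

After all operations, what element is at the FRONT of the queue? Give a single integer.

enqueue(16): queue = [16]
enqueue(1): queue = [16, 1]
dequeue(): queue = [1]
enqueue(6): queue = [1, 6]
enqueue(98): queue = [1, 6, 98]
dequeue(): queue = [6, 98]
enqueue(99): queue = [6, 98, 99]
dequeue(): queue = [98, 99]
dequeue(): queue = [99]
dequeue(): queue = []
enqueue(99): queue = [99]

Answer: 99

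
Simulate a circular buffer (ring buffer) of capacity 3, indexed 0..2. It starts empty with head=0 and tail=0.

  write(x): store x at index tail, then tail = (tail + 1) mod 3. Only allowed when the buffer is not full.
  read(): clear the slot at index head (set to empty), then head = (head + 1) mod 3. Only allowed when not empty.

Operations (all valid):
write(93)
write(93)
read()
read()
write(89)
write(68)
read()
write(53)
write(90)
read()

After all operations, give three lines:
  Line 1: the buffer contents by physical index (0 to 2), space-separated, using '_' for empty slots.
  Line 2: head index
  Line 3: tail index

Answer: _ 53 90
1
0

Derivation:
write(93): buf=[93 _ _], head=0, tail=1, size=1
write(93): buf=[93 93 _], head=0, tail=2, size=2
read(): buf=[_ 93 _], head=1, tail=2, size=1
read(): buf=[_ _ _], head=2, tail=2, size=0
write(89): buf=[_ _ 89], head=2, tail=0, size=1
write(68): buf=[68 _ 89], head=2, tail=1, size=2
read(): buf=[68 _ _], head=0, tail=1, size=1
write(53): buf=[68 53 _], head=0, tail=2, size=2
write(90): buf=[68 53 90], head=0, tail=0, size=3
read(): buf=[_ 53 90], head=1, tail=0, size=2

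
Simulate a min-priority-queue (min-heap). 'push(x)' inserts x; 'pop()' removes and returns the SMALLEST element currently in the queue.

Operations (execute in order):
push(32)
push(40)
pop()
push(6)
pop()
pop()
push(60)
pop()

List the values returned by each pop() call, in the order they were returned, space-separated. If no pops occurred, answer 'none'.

push(32): heap contents = [32]
push(40): heap contents = [32, 40]
pop() → 32: heap contents = [40]
push(6): heap contents = [6, 40]
pop() → 6: heap contents = [40]
pop() → 40: heap contents = []
push(60): heap contents = [60]
pop() → 60: heap contents = []

Answer: 32 6 40 60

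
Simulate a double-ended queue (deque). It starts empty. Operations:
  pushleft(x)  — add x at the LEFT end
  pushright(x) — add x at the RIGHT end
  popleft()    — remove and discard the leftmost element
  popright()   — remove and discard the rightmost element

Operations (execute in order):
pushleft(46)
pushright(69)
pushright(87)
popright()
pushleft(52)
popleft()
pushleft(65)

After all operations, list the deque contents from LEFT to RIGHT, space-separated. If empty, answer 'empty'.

Answer: 65 46 69

Derivation:
pushleft(46): [46]
pushright(69): [46, 69]
pushright(87): [46, 69, 87]
popright(): [46, 69]
pushleft(52): [52, 46, 69]
popleft(): [46, 69]
pushleft(65): [65, 46, 69]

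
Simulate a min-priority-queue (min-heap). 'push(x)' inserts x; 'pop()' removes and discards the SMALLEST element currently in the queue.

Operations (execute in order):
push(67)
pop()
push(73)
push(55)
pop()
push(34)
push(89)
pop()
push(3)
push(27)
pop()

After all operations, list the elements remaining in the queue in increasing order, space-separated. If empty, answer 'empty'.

Answer: 27 73 89

Derivation:
push(67): heap contents = [67]
pop() → 67: heap contents = []
push(73): heap contents = [73]
push(55): heap contents = [55, 73]
pop() → 55: heap contents = [73]
push(34): heap contents = [34, 73]
push(89): heap contents = [34, 73, 89]
pop() → 34: heap contents = [73, 89]
push(3): heap contents = [3, 73, 89]
push(27): heap contents = [3, 27, 73, 89]
pop() → 3: heap contents = [27, 73, 89]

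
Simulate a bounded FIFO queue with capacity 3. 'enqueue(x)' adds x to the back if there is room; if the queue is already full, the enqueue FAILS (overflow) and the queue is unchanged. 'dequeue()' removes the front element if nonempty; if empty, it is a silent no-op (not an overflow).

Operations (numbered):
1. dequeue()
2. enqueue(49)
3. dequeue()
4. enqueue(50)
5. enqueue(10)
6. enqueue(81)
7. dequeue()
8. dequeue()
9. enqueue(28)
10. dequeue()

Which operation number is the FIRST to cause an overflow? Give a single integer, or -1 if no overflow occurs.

Answer: -1

Derivation:
1. dequeue(): empty, no-op, size=0
2. enqueue(49): size=1
3. dequeue(): size=0
4. enqueue(50): size=1
5. enqueue(10): size=2
6. enqueue(81): size=3
7. dequeue(): size=2
8. dequeue(): size=1
9. enqueue(28): size=2
10. dequeue(): size=1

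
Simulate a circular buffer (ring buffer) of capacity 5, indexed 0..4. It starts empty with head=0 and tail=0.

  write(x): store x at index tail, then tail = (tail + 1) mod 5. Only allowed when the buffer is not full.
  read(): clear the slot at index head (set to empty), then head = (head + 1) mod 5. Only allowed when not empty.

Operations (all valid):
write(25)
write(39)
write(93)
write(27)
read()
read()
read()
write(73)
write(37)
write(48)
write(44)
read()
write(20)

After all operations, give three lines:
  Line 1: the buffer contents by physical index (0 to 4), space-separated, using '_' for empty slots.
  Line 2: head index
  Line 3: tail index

write(25): buf=[25 _ _ _ _], head=0, tail=1, size=1
write(39): buf=[25 39 _ _ _], head=0, tail=2, size=2
write(93): buf=[25 39 93 _ _], head=0, tail=3, size=3
write(27): buf=[25 39 93 27 _], head=0, tail=4, size=4
read(): buf=[_ 39 93 27 _], head=1, tail=4, size=3
read(): buf=[_ _ 93 27 _], head=2, tail=4, size=2
read(): buf=[_ _ _ 27 _], head=3, tail=4, size=1
write(73): buf=[_ _ _ 27 73], head=3, tail=0, size=2
write(37): buf=[37 _ _ 27 73], head=3, tail=1, size=3
write(48): buf=[37 48 _ 27 73], head=3, tail=2, size=4
write(44): buf=[37 48 44 27 73], head=3, tail=3, size=5
read(): buf=[37 48 44 _ 73], head=4, tail=3, size=4
write(20): buf=[37 48 44 20 73], head=4, tail=4, size=5

Answer: 37 48 44 20 73
4
4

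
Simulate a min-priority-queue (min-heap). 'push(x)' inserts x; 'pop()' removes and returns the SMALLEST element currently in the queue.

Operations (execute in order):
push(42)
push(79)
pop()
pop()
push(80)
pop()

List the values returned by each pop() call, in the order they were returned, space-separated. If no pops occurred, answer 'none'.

Answer: 42 79 80

Derivation:
push(42): heap contents = [42]
push(79): heap contents = [42, 79]
pop() → 42: heap contents = [79]
pop() → 79: heap contents = []
push(80): heap contents = [80]
pop() → 80: heap contents = []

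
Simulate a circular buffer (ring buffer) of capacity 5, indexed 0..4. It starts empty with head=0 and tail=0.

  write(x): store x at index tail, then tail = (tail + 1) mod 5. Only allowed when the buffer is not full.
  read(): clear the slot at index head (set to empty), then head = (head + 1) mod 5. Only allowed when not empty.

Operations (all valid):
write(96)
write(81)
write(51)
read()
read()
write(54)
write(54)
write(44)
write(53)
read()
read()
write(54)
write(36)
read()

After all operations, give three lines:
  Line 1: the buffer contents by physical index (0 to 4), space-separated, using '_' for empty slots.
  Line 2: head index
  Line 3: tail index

Answer: 44 53 54 36 _
0
4

Derivation:
write(96): buf=[96 _ _ _ _], head=0, tail=1, size=1
write(81): buf=[96 81 _ _ _], head=0, tail=2, size=2
write(51): buf=[96 81 51 _ _], head=0, tail=3, size=3
read(): buf=[_ 81 51 _ _], head=1, tail=3, size=2
read(): buf=[_ _ 51 _ _], head=2, tail=3, size=1
write(54): buf=[_ _ 51 54 _], head=2, tail=4, size=2
write(54): buf=[_ _ 51 54 54], head=2, tail=0, size=3
write(44): buf=[44 _ 51 54 54], head=2, tail=1, size=4
write(53): buf=[44 53 51 54 54], head=2, tail=2, size=5
read(): buf=[44 53 _ 54 54], head=3, tail=2, size=4
read(): buf=[44 53 _ _ 54], head=4, tail=2, size=3
write(54): buf=[44 53 54 _ 54], head=4, tail=3, size=4
write(36): buf=[44 53 54 36 54], head=4, tail=4, size=5
read(): buf=[44 53 54 36 _], head=0, tail=4, size=4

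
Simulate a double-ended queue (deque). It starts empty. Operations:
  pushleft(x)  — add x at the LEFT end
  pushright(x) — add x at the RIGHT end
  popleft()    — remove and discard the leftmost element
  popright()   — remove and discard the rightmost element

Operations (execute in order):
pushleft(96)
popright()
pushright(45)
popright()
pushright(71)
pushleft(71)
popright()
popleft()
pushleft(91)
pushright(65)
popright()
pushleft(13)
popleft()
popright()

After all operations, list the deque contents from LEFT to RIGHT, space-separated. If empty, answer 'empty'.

pushleft(96): [96]
popright(): []
pushright(45): [45]
popright(): []
pushright(71): [71]
pushleft(71): [71, 71]
popright(): [71]
popleft(): []
pushleft(91): [91]
pushright(65): [91, 65]
popright(): [91]
pushleft(13): [13, 91]
popleft(): [91]
popright(): []

Answer: empty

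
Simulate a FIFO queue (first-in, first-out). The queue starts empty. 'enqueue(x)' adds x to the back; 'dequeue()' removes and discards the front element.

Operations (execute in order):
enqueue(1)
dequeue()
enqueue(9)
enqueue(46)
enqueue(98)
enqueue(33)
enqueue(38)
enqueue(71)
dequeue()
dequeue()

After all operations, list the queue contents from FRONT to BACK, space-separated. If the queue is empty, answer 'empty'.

Answer: 98 33 38 71

Derivation:
enqueue(1): [1]
dequeue(): []
enqueue(9): [9]
enqueue(46): [9, 46]
enqueue(98): [9, 46, 98]
enqueue(33): [9, 46, 98, 33]
enqueue(38): [9, 46, 98, 33, 38]
enqueue(71): [9, 46, 98, 33, 38, 71]
dequeue(): [46, 98, 33, 38, 71]
dequeue(): [98, 33, 38, 71]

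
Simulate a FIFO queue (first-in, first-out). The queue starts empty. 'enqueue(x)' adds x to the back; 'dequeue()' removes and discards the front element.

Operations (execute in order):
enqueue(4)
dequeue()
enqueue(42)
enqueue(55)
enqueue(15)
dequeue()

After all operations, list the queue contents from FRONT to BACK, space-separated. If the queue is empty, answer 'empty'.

enqueue(4): [4]
dequeue(): []
enqueue(42): [42]
enqueue(55): [42, 55]
enqueue(15): [42, 55, 15]
dequeue(): [55, 15]

Answer: 55 15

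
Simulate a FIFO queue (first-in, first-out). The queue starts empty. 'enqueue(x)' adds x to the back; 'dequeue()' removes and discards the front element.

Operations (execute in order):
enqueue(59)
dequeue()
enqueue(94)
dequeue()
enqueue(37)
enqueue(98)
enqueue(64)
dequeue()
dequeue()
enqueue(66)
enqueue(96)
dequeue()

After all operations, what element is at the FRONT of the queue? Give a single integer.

Answer: 66

Derivation:
enqueue(59): queue = [59]
dequeue(): queue = []
enqueue(94): queue = [94]
dequeue(): queue = []
enqueue(37): queue = [37]
enqueue(98): queue = [37, 98]
enqueue(64): queue = [37, 98, 64]
dequeue(): queue = [98, 64]
dequeue(): queue = [64]
enqueue(66): queue = [64, 66]
enqueue(96): queue = [64, 66, 96]
dequeue(): queue = [66, 96]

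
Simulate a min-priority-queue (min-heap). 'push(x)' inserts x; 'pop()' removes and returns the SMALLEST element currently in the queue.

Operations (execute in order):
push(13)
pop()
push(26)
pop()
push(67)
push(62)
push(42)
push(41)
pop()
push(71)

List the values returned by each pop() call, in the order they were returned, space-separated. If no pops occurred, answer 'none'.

Answer: 13 26 41

Derivation:
push(13): heap contents = [13]
pop() → 13: heap contents = []
push(26): heap contents = [26]
pop() → 26: heap contents = []
push(67): heap contents = [67]
push(62): heap contents = [62, 67]
push(42): heap contents = [42, 62, 67]
push(41): heap contents = [41, 42, 62, 67]
pop() → 41: heap contents = [42, 62, 67]
push(71): heap contents = [42, 62, 67, 71]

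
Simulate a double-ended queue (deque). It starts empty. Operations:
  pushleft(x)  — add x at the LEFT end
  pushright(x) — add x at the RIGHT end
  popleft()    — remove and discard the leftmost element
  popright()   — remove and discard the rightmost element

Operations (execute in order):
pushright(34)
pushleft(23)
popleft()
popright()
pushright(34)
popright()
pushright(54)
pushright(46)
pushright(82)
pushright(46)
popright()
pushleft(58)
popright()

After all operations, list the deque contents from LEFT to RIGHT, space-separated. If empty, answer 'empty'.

pushright(34): [34]
pushleft(23): [23, 34]
popleft(): [34]
popright(): []
pushright(34): [34]
popright(): []
pushright(54): [54]
pushright(46): [54, 46]
pushright(82): [54, 46, 82]
pushright(46): [54, 46, 82, 46]
popright(): [54, 46, 82]
pushleft(58): [58, 54, 46, 82]
popright(): [58, 54, 46]

Answer: 58 54 46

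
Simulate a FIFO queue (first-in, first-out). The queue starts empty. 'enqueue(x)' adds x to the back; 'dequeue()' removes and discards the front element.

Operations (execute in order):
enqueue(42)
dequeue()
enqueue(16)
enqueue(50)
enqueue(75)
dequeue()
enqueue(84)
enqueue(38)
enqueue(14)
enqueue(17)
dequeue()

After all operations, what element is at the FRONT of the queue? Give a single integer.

Answer: 75

Derivation:
enqueue(42): queue = [42]
dequeue(): queue = []
enqueue(16): queue = [16]
enqueue(50): queue = [16, 50]
enqueue(75): queue = [16, 50, 75]
dequeue(): queue = [50, 75]
enqueue(84): queue = [50, 75, 84]
enqueue(38): queue = [50, 75, 84, 38]
enqueue(14): queue = [50, 75, 84, 38, 14]
enqueue(17): queue = [50, 75, 84, 38, 14, 17]
dequeue(): queue = [75, 84, 38, 14, 17]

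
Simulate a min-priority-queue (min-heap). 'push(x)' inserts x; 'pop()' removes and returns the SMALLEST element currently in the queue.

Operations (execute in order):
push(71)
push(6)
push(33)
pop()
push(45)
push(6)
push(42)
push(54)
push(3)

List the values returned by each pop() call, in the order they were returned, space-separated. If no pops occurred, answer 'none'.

Answer: 6

Derivation:
push(71): heap contents = [71]
push(6): heap contents = [6, 71]
push(33): heap contents = [6, 33, 71]
pop() → 6: heap contents = [33, 71]
push(45): heap contents = [33, 45, 71]
push(6): heap contents = [6, 33, 45, 71]
push(42): heap contents = [6, 33, 42, 45, 71]
push(54): heap contents = [6, 33, 42, 45, 54, 71]
push(3): heap contents = [3, 6, 33, 42, 45, 54, 71]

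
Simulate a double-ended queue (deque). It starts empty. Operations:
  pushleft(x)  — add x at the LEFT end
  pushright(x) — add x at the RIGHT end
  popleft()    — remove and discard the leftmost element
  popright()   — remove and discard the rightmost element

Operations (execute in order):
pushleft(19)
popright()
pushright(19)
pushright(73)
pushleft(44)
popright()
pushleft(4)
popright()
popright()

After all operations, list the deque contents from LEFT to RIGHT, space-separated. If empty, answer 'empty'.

pushleft(19): [19]
popright(): []
pushright(19): [19]
pushright(73): [19, 73]
pushleft(44): [44, 19, 73]
popright(): [44, 19]
pushleft(4): [4, 44, 19]
popright(): [4, 44]
popright(): [4]

Answer: 4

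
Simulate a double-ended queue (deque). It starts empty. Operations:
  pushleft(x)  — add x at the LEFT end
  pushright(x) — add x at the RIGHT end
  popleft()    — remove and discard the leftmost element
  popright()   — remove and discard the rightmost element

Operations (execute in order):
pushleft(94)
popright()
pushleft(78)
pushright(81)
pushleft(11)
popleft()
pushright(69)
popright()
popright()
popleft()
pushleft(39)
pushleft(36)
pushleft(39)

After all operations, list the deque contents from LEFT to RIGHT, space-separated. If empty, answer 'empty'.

pushleft(94): [94]
popright(): []
pushleft(78): [78]
pushright(81): [78, 81]
pushleft(11): [11, 78, 81]
popleft(): [78, 81]
pushright(69): [78, 81, 69]
popright(): [78, 81]
popright(): [78]
popleft(): []
pushleft(39): [39]
pushleft(36): [36, 39]
pushleft(39): [39, 36, 39]

Answer: 39 36 39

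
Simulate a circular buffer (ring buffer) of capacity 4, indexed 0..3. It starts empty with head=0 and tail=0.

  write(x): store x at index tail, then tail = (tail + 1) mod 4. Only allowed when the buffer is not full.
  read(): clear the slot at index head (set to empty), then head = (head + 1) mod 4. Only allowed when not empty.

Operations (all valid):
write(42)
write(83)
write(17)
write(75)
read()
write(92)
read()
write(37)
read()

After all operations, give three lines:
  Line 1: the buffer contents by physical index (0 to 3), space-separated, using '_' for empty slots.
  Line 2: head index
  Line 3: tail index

Answer: 92 37 _ 75
3
2

Derivation:
write(42): buf=[42 _ _ _], head=0, tail=1, size=1
write(83): buf=[42 83 _ _], head=0, tail=2, size=2
write(17): buf=[42 83 17 _], head=0, tail=3, size=3
write(75): buf=[42 83 17 75], head=0, tail=0, size=4
read(): buf=[_ 83 17 75], head=1, tail=0, size=3
write(92): buf=[92 83 17 75], head=1, tail=1, size=4
read(): buf=[92 _ 17 75], head=2, tail=1, size=3
write(37): buf=[92 37 17 75], head=2, tail=2, size=4
read(): buf=[92 37 _ 75], head=3, tail=2, size=3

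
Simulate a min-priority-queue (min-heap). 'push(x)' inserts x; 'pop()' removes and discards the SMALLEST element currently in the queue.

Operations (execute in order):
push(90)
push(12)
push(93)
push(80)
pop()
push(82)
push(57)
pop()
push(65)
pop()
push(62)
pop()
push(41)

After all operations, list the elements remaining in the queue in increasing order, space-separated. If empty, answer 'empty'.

push(90): heap contents = [90]
push(12): heap contents = [12, 90]
push(93): heap contents = [12, 90, 93]
push(80): heap contents = [12, 80, 90, 93]
pop() → 12: heap contents = [80, 90, 93]
push(82): heap contents = [80, 82, 90, 93]
push(57): heap contents = [57, 80, 82, 90, 93]
pop() → 57: heap contents = [80, 82, 90, 93]
push(65): heap contents = [65, 80, 82, 90, 93]
pop() → 65: heap contents = [80, 82, 90, 93]
push(62): heap contents = [62, 80, 82, 90, 93]
pop() → 62: heap contents = [80, 82, 90, 93]
push(41): heap contents = [41, 80, 82, 90, 93]

Answer: 41 80 82 90 93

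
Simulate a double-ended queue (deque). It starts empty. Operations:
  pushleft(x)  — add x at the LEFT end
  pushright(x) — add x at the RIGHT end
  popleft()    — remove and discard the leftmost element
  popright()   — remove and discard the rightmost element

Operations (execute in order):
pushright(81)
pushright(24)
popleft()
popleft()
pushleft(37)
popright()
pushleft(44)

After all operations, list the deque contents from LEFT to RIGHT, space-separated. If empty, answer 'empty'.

pushright(81): [81]
pushright(24): [81, 24]
popleft(): [24]
popleft(): []
pushleft(37): [37]
popright(): []
pushleft(44): [44]

Answer: 44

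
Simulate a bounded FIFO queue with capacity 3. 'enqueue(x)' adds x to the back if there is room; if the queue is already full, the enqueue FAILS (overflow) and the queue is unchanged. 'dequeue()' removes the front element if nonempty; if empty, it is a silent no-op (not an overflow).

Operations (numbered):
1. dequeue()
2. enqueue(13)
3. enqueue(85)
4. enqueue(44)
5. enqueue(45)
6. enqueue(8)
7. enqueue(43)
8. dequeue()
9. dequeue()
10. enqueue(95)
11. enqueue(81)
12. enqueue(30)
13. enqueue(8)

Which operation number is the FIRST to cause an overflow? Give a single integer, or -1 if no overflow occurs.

1. dequeue(): empty, no-op, size=0
2. enqueue(13): size=1
3. enqueue(85): size=2
4. enqueue(44): size=3
5. enqueue(45): size=3=cap → OVERFLOW (fail)
6. enqueue(8): size=3=cap → OVERFLOW (fail)
7. enqueue(43): size=3=cap → OVERFLOW (fail)
8. dequeue(): size=2
9. dequeue(): size=1
10. enqueue(95): size=2
11. enqueue(81): size=3
12. enqueue(30): size=3=cap → OVERFLOW (fail)
13. enqueue(8): size=3=cap → OVERFLOW (fail)

Answer: 5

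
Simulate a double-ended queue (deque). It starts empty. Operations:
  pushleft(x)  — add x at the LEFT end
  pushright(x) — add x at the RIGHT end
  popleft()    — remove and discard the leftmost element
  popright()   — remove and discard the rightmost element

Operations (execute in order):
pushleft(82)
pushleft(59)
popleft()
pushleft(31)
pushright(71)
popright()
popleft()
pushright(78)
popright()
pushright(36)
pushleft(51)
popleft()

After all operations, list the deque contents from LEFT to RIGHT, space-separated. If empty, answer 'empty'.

pushleft(82): [82]
pushleft(59): [59, 82]
popleft(): [82]
pushleft(31): [31, 82]
pushright(71): [31, 82, 71]
popright(): [31, 82]
popleft(): [82]
pushright(78): [82, 78]
popright(): [82]
pushright(36): [82, 36]
pushleft(51): [51, 82, 36]
popleft(): [82, 36]

Answer: 82 36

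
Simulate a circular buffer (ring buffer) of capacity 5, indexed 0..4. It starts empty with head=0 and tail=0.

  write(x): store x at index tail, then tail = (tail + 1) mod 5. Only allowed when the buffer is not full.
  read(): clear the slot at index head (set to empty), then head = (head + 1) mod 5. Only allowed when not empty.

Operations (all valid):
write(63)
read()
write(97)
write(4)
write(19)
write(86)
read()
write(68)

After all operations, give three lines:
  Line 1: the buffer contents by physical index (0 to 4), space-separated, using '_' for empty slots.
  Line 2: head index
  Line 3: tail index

Answer: 68 _ 4 19 86
2
1

Derivation:
write(63): buf=[63 _ _ _ _], head=0, tail=1, size=1
read(): buf=[_ _ _ _ _], head=1, tail=1, size=0
write(97): buf=[_ 97 _ _ _], head=1, tail=2, size=1
write(4): buf=[_ 97 4 _ _], head=1, tail=3, size=2
write(19): buf=[_ 97 4 19 _], head=1, tail=4, size=3
write(86): buf=[_ 97 4 19 86], head=1, tail=0, size=4
read(): buf=[_ _ 4 19 86], head=2, tail=0, size=3
write(68): buf=[68 _ 4 19 86], head=2, tail=1, size=4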